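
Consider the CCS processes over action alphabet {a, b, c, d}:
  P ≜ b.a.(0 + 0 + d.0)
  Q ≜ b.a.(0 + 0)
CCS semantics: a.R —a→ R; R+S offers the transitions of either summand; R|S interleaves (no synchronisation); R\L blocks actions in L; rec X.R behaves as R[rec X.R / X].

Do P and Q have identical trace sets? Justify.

LTS(P): 4 reachable states
  m0 = b.a.(0 + 0 + d.0) ⊢ —b→ m1
  m1 = a.(0 + 0 + d.0) ⊢ —a→ m2
  m2 = 0 + 0 + d.0 ⊢ —d→ m3
  m3 = 0 ⊢ ·
LTS(Q): 3 reachable states
  n0 = b.a.(0 + 0) ⊢ —b→ n1
  n1 = a.(0 + 0) ⊢ —a→ n2
  n2 = 0 + 0 ⊢ ·
Trace ⟨bad⟩ through P, begin at {m0}:
  step 1 (b): {m1}
  step 2 (a): {m2}
  step 3 (d): {m3}
  P completes σ.
Trace ⟨bad⟩ through Q, begin at {n0}:
  step 1 (b): {n1}
  step 2 (a): {n2}
  step 3 (d): ∅ (Q stuck)

NO — witness ⟨bad⟩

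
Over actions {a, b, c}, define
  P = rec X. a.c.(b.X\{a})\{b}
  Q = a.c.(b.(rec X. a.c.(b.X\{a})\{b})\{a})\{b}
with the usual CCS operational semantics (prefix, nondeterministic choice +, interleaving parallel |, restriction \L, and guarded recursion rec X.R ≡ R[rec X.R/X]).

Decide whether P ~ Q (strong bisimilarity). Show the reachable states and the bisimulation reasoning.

P's transition system — 3 states:
  s0 = rec X. a.c.(b.X\{a})\{b} → =a=> s1
  s1 = c.(b.(rec X. a.c.(b.X\{a})\{b})\{a})\{b} → =c=> s2
  s2 = (b.(rec X. a.c.(b.X\{a})\{b})\{a})\{b} → ∅
Q's transition system — 3 states:
  t0 = a.c.(b.(rec X. a.c.(b.X\{a})\{b})\{a})\{b} → =a=> t1
  t1 = c.(b.(rec X. a.c.(b.X\{a})\{b})\{a})\{b} → =c=> t2
  t2 = (b.(rec X. a.c.(b.X\{a})\{b})\{a})\{b} → ∅
Partition-refinement fixed point:
  B0 = {s0, t0}
  B1 = {s1, t1}
  B2 = {s2, t2}
s0 ∈ B0, t0 ∈ B0 → same block

YES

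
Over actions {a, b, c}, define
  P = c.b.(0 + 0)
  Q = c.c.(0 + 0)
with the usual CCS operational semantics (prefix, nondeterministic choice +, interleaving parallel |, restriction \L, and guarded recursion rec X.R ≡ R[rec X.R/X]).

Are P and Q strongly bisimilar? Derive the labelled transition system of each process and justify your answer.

P ≁ Q

P's transition system — 3 states:
  p0 = c.b.(0 + 0) has moves -c-> p1
  p1 = b.(0 + 0) has moves -b-> p2
  p2 = 0 + 0 has moves deadlocked
Q's transition system — 3 states:
  q0 = c.c.(0 + 0) has moves -c-> q1
  q1 = c.(0 + 0) has moves -c-> q2
  q2 = 0 + 0 has moves deadlocked
Bisimilarity quotient blocks:
  B0 = {p0}
  B1 = {p1}
  B2 = {p2, q2}
  B3 = {q0}
  B4 = {q1}
p0 ∈ B0, q0 ∈ B3 → different blocks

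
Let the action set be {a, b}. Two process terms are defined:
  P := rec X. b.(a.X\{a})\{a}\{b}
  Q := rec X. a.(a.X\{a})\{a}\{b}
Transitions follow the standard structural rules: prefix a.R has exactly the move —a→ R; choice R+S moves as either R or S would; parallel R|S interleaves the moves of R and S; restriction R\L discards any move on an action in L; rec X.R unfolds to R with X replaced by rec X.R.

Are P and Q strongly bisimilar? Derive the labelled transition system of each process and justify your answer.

P ≁ Q

LTS(P): 2 reachable states
  s0 = rec X. b.(a.X\{a})\{a}\{b} :: —b→ s1
  s1 = (a.(rec X. b.(a.X\{a})\{a}\{b})\{a})\{a}\{b} :: ∅
LTS(Q): 2 reachable states
  t0 = rec X. a.(a.X\{a})\{a}\{b} :: —a→ t1
  t1 = (a.(rec X. a.(a.X\{a})\{a}\{b})\{a})\{a}\{b} :: ∅
Coarsest stable partition (strong bisimilarity classes):
  B0 = {s0}
  B1 = {s1, t1}
  B2 = {t0}
s0 ∈ B0, t0 ∈ B2 → different blocks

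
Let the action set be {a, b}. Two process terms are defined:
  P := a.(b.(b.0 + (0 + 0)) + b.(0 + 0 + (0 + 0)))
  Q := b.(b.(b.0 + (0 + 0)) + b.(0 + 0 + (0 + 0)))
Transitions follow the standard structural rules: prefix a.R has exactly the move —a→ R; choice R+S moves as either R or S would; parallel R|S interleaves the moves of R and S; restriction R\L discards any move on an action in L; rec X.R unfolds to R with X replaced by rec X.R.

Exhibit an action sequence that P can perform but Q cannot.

Reachable graph of P (5 states):
  u0 = a.(b.(b.0 + (0 + 0)) + b.(0 + 0 + (0 + 0))) | —a→ u1
  u1 = b.(b.0 + (0 + 0)) + b.(0 + 0 + (0 + 0)) | —b→ u2, —b→ u3
  u2 = 0 + 0 + (0 + 0) | (no moves)
  u3 = b.0 + (0 + 0) | —b→ u4
  u4 = 0 | (no moves)
Reachable graph of Q (5 states):
  v0 = b.(b.(b.0 + (0 + 0)) + b.(0 + 0 + (0 + 0))) | —b→ v1
  v1 = b.(b.0 + (0 + 0)) + b.(0 + 0 + (0 + 0)) | —b→ v2, —b→ v3
  v2 = 0 + 0 + (0 + 0) | (no moves)
  v3 = b.0 + (0 + 0) | —b→ v4
  v4 = 0 | (no moves)
Executing a from P (initial set {u0}):
  step 1 (a): {u1}
  P completes σ.
Executing a from Q (initial set {v0}):
  step 1 (a): ∅  — Q cannot continue

a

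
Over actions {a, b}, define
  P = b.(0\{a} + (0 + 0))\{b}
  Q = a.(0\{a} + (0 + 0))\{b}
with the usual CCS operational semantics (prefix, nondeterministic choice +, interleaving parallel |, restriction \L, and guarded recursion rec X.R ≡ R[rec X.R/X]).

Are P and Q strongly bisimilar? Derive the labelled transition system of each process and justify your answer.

not bisimilar

P's transition system — 2 states:
  u0 = b.(0\{a} + (0 + 0))\{b} has moves ··b··> u1
  u1 = (0\{a} + (0 + 0))\{b} has moves stopped
Q's transition system — 2 states:
  v0 = a.(0\{a} + (0 + 0))\{b} has moves ··a··> v1
  v1 = (0\{a} + (0 + 0))\{b} has moves stopped
Coarsest stable partition (strong bisimilarity classes):
  B0 = {u0}
  B1 = {u1, v1}
  B2 = {v0}
u0 ∈ B0, v0 ∈ B2 → different blocks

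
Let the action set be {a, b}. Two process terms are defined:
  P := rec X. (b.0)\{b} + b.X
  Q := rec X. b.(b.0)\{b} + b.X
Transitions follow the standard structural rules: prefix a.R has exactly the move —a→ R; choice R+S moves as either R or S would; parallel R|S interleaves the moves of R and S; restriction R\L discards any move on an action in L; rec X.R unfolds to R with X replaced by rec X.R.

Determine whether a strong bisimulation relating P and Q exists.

not bisimilar

P's transition system — 1 states:
  m0 = rec X. (b.0)\{b} + b.X | -b-> m0
Q's transition system — 2 states:
  n0 = rec X. b.(b.0)\{b} + b.X | -b-> n0, -b-> n1
  n1 = (b.0)\{b} | (no moves)
Bisimilarity quotient blocks:
  B0 = {m0}
  B1 = {n0}
  B2 = {n1}
m0 ∈ B0, n0 ∈ B1 → different blocks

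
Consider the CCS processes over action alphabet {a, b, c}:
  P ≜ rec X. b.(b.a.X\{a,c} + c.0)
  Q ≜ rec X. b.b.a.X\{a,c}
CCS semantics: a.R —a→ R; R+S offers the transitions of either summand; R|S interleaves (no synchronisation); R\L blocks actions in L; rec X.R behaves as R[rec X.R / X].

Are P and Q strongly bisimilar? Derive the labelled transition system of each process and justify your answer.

not bisimilar

P's transition system — 7 states:
  m0 = rec X. b.(b.a.X\{a,c} + c.0) has moves ··b··> m1
  m1 = b.a.(rec X. b.(b.a.X\{a,c} + c.0))\{a,c} + c.0 has moves ··b··> m2, ··c··> m3
  m2 = a.(rec X. b.(b.a.X\{a,c} + c.0))\{a,c} has moves ··a··> m4
  m3 = 0 has moves ∅
  m4 = (rec X. b.(b.a.X\{a,c} + c.0))\{a,c} has moves ··b··> m5
  m5 = (b.a.(rec X. b.(b.a.X\{a,c} + c.0))\{a,c} + c.0)\{a,c} has moves ··b··> m6
  m6 = (a.(rec X. b.(b.a.X\{a,c} + c.0))\{a,c})\{a,c} has moves ∅
Q's transition system — 6 states:
  n0 = rec X. b.b.a.X\{a,c} has moves ··b··> n1
  n1 = b.a.(rec X. b.b.a.X\{a,c})\{a,c} has moves ··b··> n2
  n2 = a.(rec X. b.b.a.X\{a,c})\{a,c} has moves ··a··> n3
  n3 = (rec X. b.b.a.X\{a,c})\{a,c} has moves ··b··> n4
  n4 = (b.a.(rec X. b.b.a.X\{a,c})\{a,c})\{a,c} has moves ··b··> n5
  n5 = (a.(rec X. b.b.a.X\{a,c})\{a,c})\{a,c} has moves ∅
Bisimilarity quotient blocks:
  B0 = {m0}
  B1 = {m1}
  B2 = {m2, n2}
  B3 = {m4, n3}
  B4 = {m5, n4}
  B5 = {m3, m6, n5}
  B6 = {n0}
  B7 = {n1}
m0 ∈ B0, n0 ∈ B6 → different blocks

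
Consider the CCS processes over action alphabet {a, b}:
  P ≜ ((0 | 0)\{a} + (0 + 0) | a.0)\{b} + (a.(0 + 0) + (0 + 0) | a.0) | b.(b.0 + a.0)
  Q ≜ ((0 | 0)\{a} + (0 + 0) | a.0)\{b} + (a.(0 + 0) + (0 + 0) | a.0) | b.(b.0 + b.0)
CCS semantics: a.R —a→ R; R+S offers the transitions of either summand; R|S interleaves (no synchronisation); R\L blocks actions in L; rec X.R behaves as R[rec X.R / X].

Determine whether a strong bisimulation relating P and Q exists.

not bisimilar

Reachable graph of P (10 states):
  u0 = ((0 | 0)\{a} + (0 + 0) | a.0)\{b} + (a.(0 + 0) + (0 + 0) | a.0) | b.(b.0 + a.0) :: —a→ u1, —a→ u2, —a→ u3, —b→ u4
  u1 = ((0 + 0) | 0)\{b} :: (no moves)
  u2 = (0 + 0) | 0 | b.(b.0 + a.0) :: —b→ u5
  u3 = (0 + 0) | b.(b.0 + a.0) :: —b→ u6
  u4 = (a.(0 + 0) + (0 + 0) | a.0) | (b.0 + a.0) :: —a→ u5, —a→ u6, —a→ u7, —b→ u7
  u5 = (0 + 0) | 0 | (b.0 + a.0) :: —a→ u8, —b→ u8
  u6 = (0 + 0) | (b.0 + a.0) :: —a→ u9, —b→ u9
  u7 = (a.(0 + 0) + (0 + 0) | a.0) | 0 :: —a→ u8, —a→ u9
  u8 = (0 + 0) | 0 | 0 :: (no moves)
  u9 = (0 + 0) | 0 :: (no moves)
Reachable graph of Q (10 states):
  v0 = ((0 | 0)\{a} + (0 + 0) | a.0)\{b} + (a.(0 + 0) + (0 + 0) | a.0) | b.(b.0 + b.0) :: —a→ v1, —a→ v2, —a→ v3, —b→ v4
  v1 = ((0 + 0) | 0)\{b} :: (no moves)
  v2 = (0 + 0) | 0 | b.(b.0 + b.0) :: —b→ v5
  v3 = (0 + 0) | b.(b.0 + b.0) :: —b→ v6
  v4 = (a.(0 + 0) + (0 + 0) | a.0) | (b.0 + b.0) :: —a→ v5, —a→ v6, —b→ v7
  v5 = (0 + 0) | 0 | (b.0 + b.0) :: —b→ v8
  v6 = (0 + 0) | (b.0 + b.0) :: —b→ v9
  v7 = (a.(0 + 0) + (0 + 0) | a.0) | 0 :: —a→ v8, —a→ v9
  v8 = (0 + 0) | 0 | 0 :: (no moves)
  v9 = (0 + 0) | 0 :: (no moves)
Bisimilarity quotient blocks:
  B0 = {u0}
  B1 = {u4}
  B2 = {u7, v7}
  B3 = {u1, u8, u9, v1, v8, v9}
  B4 = {u5, u6}
  B5 = {u2, u3}
  B6 = {v0}
  B7 = {v4}
  B8 = {v5, v6}
  B9 = {v2, v3}
u0 ∈ B0, v0 ∈ B6 → different blocks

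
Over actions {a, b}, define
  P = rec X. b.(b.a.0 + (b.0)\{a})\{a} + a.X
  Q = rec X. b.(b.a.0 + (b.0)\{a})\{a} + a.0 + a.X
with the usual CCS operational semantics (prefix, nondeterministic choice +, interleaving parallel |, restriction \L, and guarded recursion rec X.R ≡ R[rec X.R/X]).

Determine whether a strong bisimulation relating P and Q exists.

Reachable graph of P (4 states):
  m0 = rec X. b.(b.a.0 + (b.0)\{a})\{a} + a.X has moves --a--▸ m0, --b--▸ m1
  m1 = (b.a.0 + (b.0)\{a})\{a} has moves --b--▸ m2, --b--▸ m3
  m2 = (a.0)\{a} has moves ∅
  m3 = 0\{a}\{a} has moves ∅
Reachable graph of Q (5 states):
  n0 = rec X. b.(b.a.0 + (b.0)\{a})\{a} + a.0 + a.X has moves --a--▸ n0, --a--▸ n1, --b--▸ n2
  n1 = 0 has moves ∅
  n2 = (b.a.0 + (b.0)\{a})\{a} has moves --b--▸ n3, --b--▸ n4
  n3 = (a.0)\{a} has moves ∅
  n4 = 0\{a}\{a} has moves ∅
Bisimilarity quotient blocks:
  B0 = {m0}
  B1 = {m1, n2}
  B2 = {m2, m3, n1, n3, n4}
  B3 = {n0}
m0 ∈ B0, n0 ∈ B3 → different blocks

NO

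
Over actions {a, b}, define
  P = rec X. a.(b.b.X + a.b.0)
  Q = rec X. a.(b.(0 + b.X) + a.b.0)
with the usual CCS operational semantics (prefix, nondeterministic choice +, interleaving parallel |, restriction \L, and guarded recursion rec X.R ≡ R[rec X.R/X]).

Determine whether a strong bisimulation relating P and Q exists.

LTS(P): 5 reachable states
  m0 = rec X. a.(b.b.X + a.b.0) → ··a··> m1
  m1 = b.b.(rec X. a.(b.b.X + a.b.0)) + a.b.0 → ··a··> m2, ··b··> m3
  m2 = b.0 → ··b··> m4
  m3 = b.(rec X. a.(b.b.X + a.b.0)) → ··b··> m0
  m4 = 0 → (no moves)
LTS(Q): 5 reachable states
  n0 = rec X. a.(b.(0 + b.X) + a.b.0) → ··a··> n1
  n1 = b.(0 + b.(rec X. a.(b.(0 + b.X) + a.b.0))) + a.b.0 → ··a··> n2, ··b··> n3
  n2 = b.0 → ··b··> n4
  n3 = 0 + b.(rec X. a.(b.(0 + b.X) + a.b.0)) → ··b··> n0
  n4 = 0 → (no moves)
Coarsest stable partition (strong bisimilarity classes):
  B0 = {m0, n0}
  B1 = {m1, n1}
  B2 = {m2, n2}
  B3 = {m4, n4}
  B4 = {m3, n3}
m0 ∈ B0, n0 ∈ B0 → same block

P ~ Q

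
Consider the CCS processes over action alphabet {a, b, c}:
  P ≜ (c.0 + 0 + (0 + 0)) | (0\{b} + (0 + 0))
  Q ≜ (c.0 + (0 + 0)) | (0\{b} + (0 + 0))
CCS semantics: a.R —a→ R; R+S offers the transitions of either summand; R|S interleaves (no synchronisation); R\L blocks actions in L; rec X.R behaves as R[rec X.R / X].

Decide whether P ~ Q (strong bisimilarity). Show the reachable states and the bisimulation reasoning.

P ~ Q

LTS(P): 2 reachable states
  m0 = (c.0 + 0 + (0 + 0)) | (0\{b} + (0 + 0)) :: ··c··> m1
  m1 = 0 | (0\{b} + (0 + 0)) :: (no moves)
LTS(Q): 2 reachable states
  n0 = (c.0 + (0 + 0)) | (0\{b} + (0 + 0)) :: ··c··> n1
  n1 = 0 | (0\{b} + (0 + 0)) :: (no moves)
Bisimilarity quotient blocks:
  B0 = {m0, n0}
  B1 = {m1, n1}
m0 ∈ B0, n0 ∈ B0 → same block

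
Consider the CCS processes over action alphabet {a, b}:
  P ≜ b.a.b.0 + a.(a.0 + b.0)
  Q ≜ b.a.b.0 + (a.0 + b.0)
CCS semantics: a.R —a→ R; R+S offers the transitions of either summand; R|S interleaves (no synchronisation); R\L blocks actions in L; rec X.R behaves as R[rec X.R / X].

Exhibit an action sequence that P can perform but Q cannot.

aa

LTS(P): 5 reachable states
  p0 = b.a.b.0 + a.(a.0 + b.0) ⊢ ··a··> p1, ··b··> p2
  p1 = a.0 + b.0 ⊢ ··a··> p3, ··b··> p3
  p2 = a.b.0 ⊢ ··a··> p4
  p3 = 0 ⊢ deadlocked
  p4 = b.0 ⊢ ··b··> p3
LTS(Q): 4 reachable states
  q0 = b.a.b.0 + (a.0 + b.0) ⊢ ··a··> q1, ··b··> q1, ··b··> q2
  q1 = 0 ⊢ deadlocked
  q2 = a.b.0 ⊢ ··a··> q3
  q3 = b.0 ⊢ ··b··> q1
Executing aa from P (initial set {p0}):
  after a @ step 1: {p1}
  after a @ step 2: {p3}
  ✓ P
Executing aa from Q (initial set {q0}):
  after a @ step 1: {q1}
  after a @ step 2: ∅ (Q stuck)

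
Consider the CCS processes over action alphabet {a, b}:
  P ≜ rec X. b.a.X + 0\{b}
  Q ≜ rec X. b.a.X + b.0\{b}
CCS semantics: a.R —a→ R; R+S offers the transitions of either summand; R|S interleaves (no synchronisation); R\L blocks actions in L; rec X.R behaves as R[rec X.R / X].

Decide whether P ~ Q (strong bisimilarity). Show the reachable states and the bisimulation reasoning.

not bisimilar

LTS(P): 2 reachable states
  m0 = rec X. b.a.X + 0\{b} has moves --b--▸ m1
  m1 = a.(rec X. b.a.X + 0\{b}) has moves --a--▸ m0
LTS(Q): 3 reachable states
  n0 = rec X. b.a.X + b.0\{b} has moves --b--▸ n1, --b--▸ n2
  n1 = 0\{b} has moves ∅
  n2 = a.(rec X. b.a.X + b.0\{b}) has moves --a--▸ n0
Bisimilarity quotient blocks:
  B0 = {m0}
  B1 = {m1}
  B2 = {n0}
  B3 = {n2}
  B4 = {n1}
m0 ∈ B0, n0 ∈ B2 → different blocks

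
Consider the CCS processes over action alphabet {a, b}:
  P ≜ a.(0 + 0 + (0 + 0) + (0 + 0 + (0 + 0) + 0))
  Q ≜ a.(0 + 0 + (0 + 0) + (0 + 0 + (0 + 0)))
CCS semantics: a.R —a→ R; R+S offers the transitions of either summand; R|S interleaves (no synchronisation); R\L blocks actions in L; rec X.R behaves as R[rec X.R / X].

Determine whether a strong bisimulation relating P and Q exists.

Reachable graph of P (2 states):
  m0 = a.(0 + 0 + (0 + 0) + (0 + 0 + (0 + 0) + 0)) ⊢ —a→ m1
  m1 = 0 + 0 + (0 + 0) + (0 + 0 + (0 + 0) + 0) ⊢ ∅
Reachable graph of Q (2 states):
  n0 = a.(0 + 0 + (0 + 0) + (0 + 0 + (0 + 0))) ⊢ —a→ n1
  n1 = 0 + 0 + (0 + 0) + (0 + 0 + (0 + 0)) ⊢ ∅
Bisimilarity quotient blocks:
  B0 = {m0, n0}
  B1 = {m1, n1}
m0 ∈ B0, n0 ∈ B0 → same block

YES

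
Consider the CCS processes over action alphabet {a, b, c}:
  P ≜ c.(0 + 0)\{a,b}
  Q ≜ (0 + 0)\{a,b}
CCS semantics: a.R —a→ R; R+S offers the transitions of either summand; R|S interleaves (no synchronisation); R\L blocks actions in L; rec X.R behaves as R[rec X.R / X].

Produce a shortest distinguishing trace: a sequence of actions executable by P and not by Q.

Reachable graph of P (2 states):
  s0 = c.(0 + 0)\{a,b} ⊢ —c→ s1
  s1 = (0 + 0)\{a,b} ⊢ deadlocked
Reachable graph of Q (1 states):
  t0 = (0 + 0)\{a,b} ⊢ deadlocked
Run σ = ⟨c⟩ on P: start {s0}
  after c @ step 1: {s1}
  P completes σ.
Run σ = ⟨c⟩ on Q: start {t0}
  after c @ step 1: ∅  — Q cannot continue

c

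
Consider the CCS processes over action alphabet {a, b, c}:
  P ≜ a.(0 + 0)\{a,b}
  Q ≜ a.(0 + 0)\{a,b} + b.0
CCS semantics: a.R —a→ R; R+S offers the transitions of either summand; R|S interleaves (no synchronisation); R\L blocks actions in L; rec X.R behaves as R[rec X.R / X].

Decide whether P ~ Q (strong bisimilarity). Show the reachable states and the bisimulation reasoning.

P ≁ Q

LTS(P): 2 reachable states
  p0 = a.(0 + 0)\{a,b} has moves —a→ p1
  p1 = (0 + 0)\{a,b} has moves (no moves)
LTS(Q): 3 reachable states
  q0 = a.(0 + 0)\{a,b} + b.0 has moves —a→ q1, —b→ q2
  q1 = (0 + 0)\{a,b} has moves (no moves)
  q2 = 0 has moves (no moves)
Bisimilarity quotient blocks:
  B0 = {p0}
  B1 = {p1, q1, q2}
  B2 = {q0}
p0 ∈ B0, q0 ∈ B2 → different blocks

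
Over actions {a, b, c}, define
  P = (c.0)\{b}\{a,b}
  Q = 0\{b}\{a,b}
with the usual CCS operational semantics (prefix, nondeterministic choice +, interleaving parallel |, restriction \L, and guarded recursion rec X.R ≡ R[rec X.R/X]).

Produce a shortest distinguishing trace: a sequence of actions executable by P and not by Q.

c

LTS(P): 2 reachable states
  p0 = (c.0)\{b}\{a,b} → —c→ p1
  p1 = 0\{b}\{a,b} → stopped
LTS(Q): 1 reachable states
  q0 = 0\{b}\{a,b} → stopped
Executing c from P (initial set {p0}):
  after c @ step 1: {p1}
  ✓ P
Executing c from Q (initial set {q0}):
  after c @ step 1: no successor for Q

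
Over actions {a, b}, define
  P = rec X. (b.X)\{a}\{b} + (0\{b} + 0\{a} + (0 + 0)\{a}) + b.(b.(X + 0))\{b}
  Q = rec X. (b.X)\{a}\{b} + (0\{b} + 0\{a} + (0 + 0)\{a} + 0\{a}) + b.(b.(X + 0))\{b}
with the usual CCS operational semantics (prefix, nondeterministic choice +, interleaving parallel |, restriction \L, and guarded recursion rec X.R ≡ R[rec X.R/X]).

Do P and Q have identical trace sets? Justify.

traces(P) = traces(Q)

Reachable graph of P (2 states):
  s0 = rec X. (b.X)\{a}\{b} + (0\{b} + 0\{a} + (0 + 0)\{a}) + b.(b.(X + 0))\{b} :: —b→ s1
  s1 = (b.((rec X. (b.X)\{a}\{b} + (0\{b} + 0\{a} + (0 + 0)\{a}) + b.(b.(X + 0))\{b}) + 0))\{b} :: ·
Reachable graph of Q (2 states):
  t0 = rec X. (b.X)\{a}\{b} + (0\{b} + 0\{a} + (0 + 0)\{a} + 0\{a}) + b.(b.(X + 0))\{b} :: —b→ t1
  t1 = (b.((rec X. (b.X)\{a}\{b} + (0\{b} + 0\{a} + (0 + 0)\{a} + 0\{a}) + b.(b.(X + 0))\{b}) + 0))\{b} :: ·
Coarsest stable partition (strong bisimilarity classes):
  B0 = {s0, t0}
  B1 = {s1, t1}
s0 ∈ B0, t0 ∈ B0 → same block
Bisimilar ⇒ trace-equivalent.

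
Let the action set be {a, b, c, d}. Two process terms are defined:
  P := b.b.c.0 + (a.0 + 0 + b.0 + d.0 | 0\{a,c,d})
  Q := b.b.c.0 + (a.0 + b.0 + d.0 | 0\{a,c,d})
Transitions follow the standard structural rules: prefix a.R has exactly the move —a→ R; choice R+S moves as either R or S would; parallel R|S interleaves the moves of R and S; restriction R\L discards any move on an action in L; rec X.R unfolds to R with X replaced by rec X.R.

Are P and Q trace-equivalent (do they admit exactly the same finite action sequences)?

Reachable graph of P (5 states):
  p0 = b.b.c.0 + (a.0 + 0 + b.0 + d.0 | 0\{a,c,d}) | =a=> p1, =b=> p1, =b=> p2, =d=> p3
  p1 = 0 | stopped
  p2 = b.c.0 | =b=> p4
  p3 = 0 | 0\{a,c,d} | stopped
  p4 = c.0 | =c=> p1
Reachable graph of Q (5 states):
  q0 = b.b.c.0 + (a.0 + b.0 + d.0 | 0\{a,c,d}) | =a=> q1, =b=> q1, =b=> q2, =d=> q3
  q1 = 0 | stopped
  q2 = b.c.0 | =b=> q4
  q3 = 0 | 0\{a,c,d} | stopped
  q4 = c.0 | =c=> q1
Coarsest stable partition (strong bisimilarity classes):
  B0 = {p0, q0}
  B1 = {p1, p3, q1, q3}
  B2 = {p2, q2}
  B3 = {p4, q4}
p0 ∈ B0, q0 ∈ B0 → same block
Bisimilar ⇒ trace-equivalent.

traces(P) = traces(Q)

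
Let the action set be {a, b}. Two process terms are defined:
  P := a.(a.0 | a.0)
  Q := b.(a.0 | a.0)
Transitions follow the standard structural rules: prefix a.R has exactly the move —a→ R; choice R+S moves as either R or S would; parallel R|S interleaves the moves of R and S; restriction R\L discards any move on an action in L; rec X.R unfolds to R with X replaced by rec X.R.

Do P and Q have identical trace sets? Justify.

traces(P) ≠ traces(Q) — witness ⟨a⟩

P's transition system — 5 states:
  s0 = a.(a.0 | a.0) has moves —a→ s1
  s1 = a.0 | a.0 has moves —a→ s2, —a→ s3
  s2 = 0 | a.0 has moves —a→ s4
  s3 = a.0 | 0 has moves —a→ s4
  s4 = 0 | 0 has moves stopped
Q's transition system — 5 states:
  t0 = b.(a.0 | a.0) has moves —b→ t1
  t1 = a.0 | a.0 has moves —a→ t2, —a→ t3
  t2 = 0 | a.0 has moves —a→ t4
  t3 = a.0 | 0 has moves —a→ t4
  t4 = 0 | 0 has moves stopped
Run σ = ⟨a⟩ on P: start {s0}
  after a @ step 1: {s1}
  P completes σ.
Run σ = ⟨a⟩ on Q: start {t0}
  after a @ step 1: no successor for Q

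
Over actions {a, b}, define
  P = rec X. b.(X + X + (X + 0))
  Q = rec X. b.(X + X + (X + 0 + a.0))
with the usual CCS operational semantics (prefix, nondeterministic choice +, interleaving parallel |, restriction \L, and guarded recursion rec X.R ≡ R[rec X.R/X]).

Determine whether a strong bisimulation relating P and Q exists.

P ≁ Q

P's transition system — 2 states:
  s0 = rec X. b.(X + X + (X + 0)) :: ··b··> s1
  s1 = (rec X. b.(X + X + (X + 0))) + (rec X. b.(X + X + (X + 0))) + ((rec X. b.(X + X + (X + 0))) + 0) :: ··b··> s1
Q's transition system — 3 states:
  t0 = rec X. b.(X + X + (X + 0 + a.0)) :: ··b··> t1
  t1 = (rec X. b.(X + X + (X + 0 + a.0))) + (rec X. b.(X + X + (X + 0 + a.0))) + ((rec X. b.(X + X + (X + 0 + a.0))) + 0 + a.0) :: ··a··> t2, ··b··> t1
  t2 = 0 :: ∅
Coarsest stable partition (strong bisimilarity classes):
  B0 = {s0, s1}
  B1 = {t0}
  B2 = {t1}
  B3 = {t2}
s0 ∈ B0, t0 ∈ B1 → different blocks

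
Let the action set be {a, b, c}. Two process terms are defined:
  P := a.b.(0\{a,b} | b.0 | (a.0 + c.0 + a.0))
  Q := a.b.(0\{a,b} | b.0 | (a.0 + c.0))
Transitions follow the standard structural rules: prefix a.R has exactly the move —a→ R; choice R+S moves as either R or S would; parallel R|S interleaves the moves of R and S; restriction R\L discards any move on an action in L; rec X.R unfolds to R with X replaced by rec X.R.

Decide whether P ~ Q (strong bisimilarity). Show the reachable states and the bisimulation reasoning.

P's transition system — 6 states:
  p0 = a.b.(0\{a,b} | b.0 | (a.0 + c.0 + a.0)) | ··a··> p1
  p1 = b.(0\{a,b} | b.0 | (a.0 + c.0 + a.0)) | ··b··> p2
  p2 = 0\{a,b} | b.0 | (a.0 + c.0 + a.0) | ··a··> p3, ··b··> p4, ··c··> p3
  p3 = 0\{a,b} | b.0 | 0 | ··b··> p5
  p4 = 0\{a,b} | 0 | (a.0 + c.0 + a.0) | ··a··> p5, ··c··> p5
  p5 = 0\{a,b} | 0 | 0 | ·
Q's transition system — 6 states:
  q0 = a.b.(0\{a,b} | b.0 | (a.0 + c.0)) | ··a··> q1
  q1 = b.(0\{a,b} | b.0 | (a.0 + c.0)) | ··b··> q2
  q2 = 0\{a,b} | b.0 | (a.0 + c.0) | ··a··> q3, ··b··> q4, ··c··> q3
  q3 = 0\{a,b} | b.0 | 0 | ··b··> q5
  q4 = 0\{a,b} | 0 | (a.0 + c.0) | ··a··> q5, ··c··> q5
  q5 = 0\{a,b} | 0 | 0 | ·
Coarsest stable partition (strong bisimilarity classes):
  B0 = {p0, q0}
  B1 = {p1, q1}
  B2 = {p2, q2}
  B3 = {p3, q3}
  B4 = {p5, q5}
  B5 = {p4, q4}
p0 ∈ B0, q0 ∈ B0 → same block

P ~ Q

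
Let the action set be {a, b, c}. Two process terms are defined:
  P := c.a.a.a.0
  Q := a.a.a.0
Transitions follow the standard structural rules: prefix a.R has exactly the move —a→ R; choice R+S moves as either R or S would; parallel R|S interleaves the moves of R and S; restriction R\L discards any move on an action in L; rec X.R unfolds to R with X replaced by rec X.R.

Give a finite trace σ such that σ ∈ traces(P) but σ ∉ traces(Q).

c

Reachable graph of P (5 states):
  m0 = c.a.a.a.0 :: -c-> m1
  m1 = a.a.a.0 :: -a-> m2
  m2 = a.a.0 :: -a-> m3
  m3 = a.0 :: -a-> m4
  m4 = 0 :: deadlocked
Reachable graph of Q (4 states):
  n0 = a.a.a.0 :: -a-> n1
  n1 = a.a.0 :: -a-> n2
  n2 = a.0 :: -a-> n3
  n3 = 0 :: deadlocked
Trace ⟨c⟩ through P, begin at {m0}:
  [1] c ⇒ {m1}
  P completes σ.
Trace ⟨c⟩ through Q, begin at {n0}:
  [1] c ⇒ ∅ (Q stuck)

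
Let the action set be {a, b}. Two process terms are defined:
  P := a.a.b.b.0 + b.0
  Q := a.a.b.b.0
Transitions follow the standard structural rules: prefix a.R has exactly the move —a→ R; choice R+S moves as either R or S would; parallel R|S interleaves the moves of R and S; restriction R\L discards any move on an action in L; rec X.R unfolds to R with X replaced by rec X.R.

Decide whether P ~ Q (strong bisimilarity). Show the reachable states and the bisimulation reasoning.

P ≁ Q

P's transition system — 5 states:
  m0 = a.a.b.b.0 + b.0 → -a-> m1, -b-> m2
  m1 = a.b.b.0 → -a-> m3
  m2 = 0 → (no moves)
  m3 = b.b.0 → -b-> m4
  m4 = b.0 → -b-> m2
Q's transition system — 5 states:
  n0 = a.a.b.b.0 → -a-> n1
  n1 = a.b.b.0 → -a-> n2
  n2 = b.b.0 → -b-> n3
  n3 = b.0 → -b-> n4
  n4 = 0 → (no moves)
Coarsest stable partition (strong bisimilarity classes):
  B0 = {m0}
  B1 = {m1, n1}
  B2 = {m3, n2}
  B3 = {m4, n3}
  B4 = {m2, n4}
  B5 = {n0}
m0 ∈ B0, n0 ∈ B5 → different blocks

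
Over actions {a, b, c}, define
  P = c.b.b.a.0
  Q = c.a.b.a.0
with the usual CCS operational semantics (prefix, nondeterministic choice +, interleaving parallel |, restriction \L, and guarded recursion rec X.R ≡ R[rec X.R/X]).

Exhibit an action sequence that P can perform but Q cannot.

Reachable graph of P (5 states):
  m0 = c.b.b.a.0 has moves -c-> m1
  m1 = b.b.a.0 has moves -b-> m2
  m2 = b.a.0 has moves -b-> m3
  m3 = a.0 has moves -a-> m4
  m4 = 0 has moves stopped
Reachable graph of Q (5 states):
  n0 = c.a.b.a.0 has moves -c-> n1
  n1 = a.b.a.0 has moves -a-> n2
  n2 = b.a.0 has moves -b-> n3
  n3 = a.0 has moves -a-> n4
  n4 = 0 has moves stopped
Executing cb from P (initial set {m0}):
  [1] c ⇒ {m1}
  [2] b ⇒ {m2}
  P completes σ.
Executing cb from Q (initial set {n0}):
  [1] c ⇒ {n1}
  [2] b ⇒ no successor for Q

cb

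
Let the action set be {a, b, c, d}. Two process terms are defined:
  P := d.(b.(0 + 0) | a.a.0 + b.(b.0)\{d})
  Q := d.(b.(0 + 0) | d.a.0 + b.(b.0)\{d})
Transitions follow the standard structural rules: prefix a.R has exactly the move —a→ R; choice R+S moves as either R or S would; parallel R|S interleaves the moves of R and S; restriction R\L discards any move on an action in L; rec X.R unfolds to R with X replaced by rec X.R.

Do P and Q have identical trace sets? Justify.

LTS(P): 9 reachable states
  s0 = d.(b.(0 + 0) | a.a.0 + b.(b.0)\{d}) has moves —d→ s1
  s1 = b.(0 + 0) | a.a.0 + b.(b.0)\{d} has moves —a→ s2, —b→ s3, —b→ s4
  s2 = b.(0 + 0) | a.0 has moves —a→ s5, —b→ s6
  s3 = (0 + 0) | a.a.0 has moves —a→ s6
  s4 = (b.0)\{d} has moves —b→ s7
  s5 = b.(0 + 0) | 0 has moves —b→ s8
  s6 = (0 + 0) | a.0 has moves —a→ s8
  s7 = 0\{d} has moves ·
  s8 = (0 + 0) | 0 has moves ·
LTS(Q): 9 reachable states
  t0 = d.(b.(0 + 0) | d.a.0 + b.(b.0)\{d}) has moves —d→ t1
  t1 = b.(0 + 0) | d.a.0 + b.(b.0)\{d} has moves —b→ t2, —b→ t3, —d→ t4
  t2 = (0 + 0) | d.a.0 has moves —d→ t5
  t3 = (b.0)\{d} has moves —b→ t6
  t4 = b.(0 + 0) | a.0 has moves —a→ t7, —b→ t5
  t5 = (0 + 0) | a.0 has moves —a→ t8
  t6 = 0\{d} has moves ·
  t7 = b.(0 + 0) | 0 has moves —b→ t8
  t8 = (0 + 0) | 0 has moves ·
Trace ⟨da⟩ through P, begin at {s0}:
  after d @ step 1: {s1}
  after a @ step 2: {s2}
  ✓ P
Trace ⟨da⟩ through Q, begin at {t0}:
  after d @ step 1: {t1}
  after a @ step 2: ∅ (Q stuck)

NO — witness ⟨da⟩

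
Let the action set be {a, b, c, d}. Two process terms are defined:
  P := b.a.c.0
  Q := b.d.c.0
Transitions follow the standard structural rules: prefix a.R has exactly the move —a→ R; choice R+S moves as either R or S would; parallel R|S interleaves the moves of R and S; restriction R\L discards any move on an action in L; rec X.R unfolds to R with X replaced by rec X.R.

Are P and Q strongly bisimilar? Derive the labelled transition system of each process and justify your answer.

Reachable graph of P (4 states):
  u0 = b.a.c.0 ⊢ =b=> u1
  u1 = a.c.0 ⊢ =a=> u2
  u2 = c.0 ⊢ =c=> u3
  u3 = 0 ⊢ (no moves)
Reachable graph of Q (4 states):
  v0 = b.d.c.0 ⊢ =b=> v1
  v1 = d.c.0 ⊢ =d=> v2
  v2 = c.0 ⊢ =c=> v3
  v3 = 0 ⊢ (no moves)
Coarsest stable partition (strong bisimilarity classes):
  B0 = {u0}
  B1 = {u1}
  B2 = {u2, v2}
  B3 = {u3, v3}
  B4 = {v0}
  B5 = {v1}
u0 ∈ B0, v0 ∈ B4 → different blocks

not bisimilar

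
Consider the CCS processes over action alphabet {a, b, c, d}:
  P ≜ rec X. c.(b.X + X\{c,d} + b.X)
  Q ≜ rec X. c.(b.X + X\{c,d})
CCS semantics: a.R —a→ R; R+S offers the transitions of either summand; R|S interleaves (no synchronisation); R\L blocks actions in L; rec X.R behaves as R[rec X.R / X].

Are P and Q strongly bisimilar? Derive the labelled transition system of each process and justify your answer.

P's transition system — 2 states:
  m0 = rec X. c.(b.X + X\{c,d} + b.X) ⊢ -c-> m1
  m1 = b.(rec X. c.(b.X + X\{c,d} + b.X)) + (rec X. c.(b.X + X\{c,d} + b.X))\{c,d} + b.(rec X. c.(b.X + X\{c,d} + b.X)) ⊢ -b-> m0
Q's transition system — 2 states:
  n0 = rec X. c.(b.X + X\{c,d}) ⊢ -c-> n1
  n1 = b.(rec X. c.(b.X + X\{c,d})) + (rec X. c.(b.X + X\{c,d}))\{c,d} ⊢ -b-> n0
Coarsest stable partition (strong bisimilarity classes):
  B0 = {m0, n0}
  B1 = {m1, n1}
m0 ∈ B0, n0 ∈ B0 → same block

bisimilar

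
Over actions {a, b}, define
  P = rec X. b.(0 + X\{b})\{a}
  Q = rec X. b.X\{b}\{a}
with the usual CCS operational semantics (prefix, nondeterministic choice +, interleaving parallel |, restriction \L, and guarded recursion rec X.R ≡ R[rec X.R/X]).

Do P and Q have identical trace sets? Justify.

traces(P) = traces(Q)

P's transition system — 2 states:
  p0 = rec X. b.(0 + X\{b})\{a} :: -b-> p1
  p1 = (0 + (rec X. b.(0 + X\{b})\{a})\{b})\{a} :: stopped
Q's transition system — 2 states:
  q0 = rec X. b.X\{b}\{a} :: -b-> q1
  q1 = (rec X. b.X\{b}\{a})\{b}\{a} :: stopped
Bisimilarity quotient blocks:
  B0 = {p0, q0}
  B1 = {p1, q1}
p0 ∈ B0, q0 ∈ B0 → same block
Bisimilar ⇒ trace-equivalent.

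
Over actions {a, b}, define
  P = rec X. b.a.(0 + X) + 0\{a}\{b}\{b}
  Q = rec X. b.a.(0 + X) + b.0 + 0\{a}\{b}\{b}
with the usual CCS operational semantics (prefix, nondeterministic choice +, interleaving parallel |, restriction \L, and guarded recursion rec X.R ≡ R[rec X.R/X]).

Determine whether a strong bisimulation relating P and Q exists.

Reachable graph of P (3 states):
  u0 = rec X. b.a.(0 + X) + 0\{a}\{b}\{b} ⊢ ··b··> u1
  u1 = a.(0 + (rec X. b.a.(0 + X) + 0\{a}\{b}\{b})) ⊢ ··a··> u2
  u2 = 0 + (rec X. b.a.(0 + X) + 0\{a}\{b}\{b}) ⊢ ··b··> u1
Reachable graph of Q (4 states):
  v0 = rec X. b.a.(0 + X) + b.0 + 0\{a}\{b}\{b} ⊢ ··b··> v1, ··b··> v2
  v1 = 0 ⊢ deadlocked
  v2 = a.(0 + (rec X. b.a.(0 + X) + b.0 + 0\{a}\{b}\{b})) ⊢ ··a··> v3
  v3 = 0 + (rec X. b.a.(0 + X) + b.0 + 0\{a}\{b}\{b}) ⊢ ··b··> v1, ··b··> v2
Bisimilarity quotient blocks:
  B0 = {u0, u2}
  B1 = {u1}
  B2 = {v0, v3}
  B3 = {v2}
  B4 = {v1}
u0 ∈ B0, v0 ∈ B2 → different blocks

P ≁ Q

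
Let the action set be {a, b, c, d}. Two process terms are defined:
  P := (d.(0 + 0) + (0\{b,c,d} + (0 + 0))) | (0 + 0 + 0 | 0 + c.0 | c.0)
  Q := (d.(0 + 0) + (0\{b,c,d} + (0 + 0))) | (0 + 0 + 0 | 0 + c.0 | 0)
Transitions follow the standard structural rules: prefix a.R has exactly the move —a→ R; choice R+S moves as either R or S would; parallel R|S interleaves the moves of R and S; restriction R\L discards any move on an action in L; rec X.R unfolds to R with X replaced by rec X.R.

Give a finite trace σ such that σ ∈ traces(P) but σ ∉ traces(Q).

cc

P's transition system — 8 states:
  u0 = (d.(0 + 0) + (0\{b,c,d} + (0 + 0))) | (0 + 0 + 0 | 0 + c.0 | c.0) ⊢ -c-> u1, -c-> u2, -d-> u3
  u1 = (d.(0 + 0) + (0\{b,c,d} + (0 + 0))) | (0 | c.0) ⊢ -c-> u4, -d-> u5
  u2 = (d.(0 + 0) + (0\{b,c,d} + (0 + 0))) | (c.0 | 0) ⊢ -c-> u4, -d-> u6
  u3 = (0 + 0) | (0 + 0 + 0 | 0 + c.0 | c.0) ⊢ -c-> u5, -c-> u6
  u4 = (d.(0 + 0) + (0\{b,c,d} + (0 + 0))) | (0 | 0) ⊢ -d-> u7
  u5 = (0 + 0) | (0 | c.0) ⊢ -c-> u7
  u6 = (0 + 0) | (c.0 | 0) ⊢ -c-> u7
  u7 = (0 + 0) | (0 | 0) ⊢ stopped
Q's transition system — 4 states:
  v0 = (d.(0 + 0) + (0\{b,c,d} + (0 + 0))) | (0 + 0 + 0 | 0 + c.0 | 0) ⊢ -c-> v1, -d-> v2
  v1 = (d.(0 + 0) + (0\{b,c,d} + (0 + 0))) | (0 | 0) ⊢ -d-> v3
  v2 = (0 + 0) | (0 + 0 + 0 | 0 + c.0 | 0) ⊢ -c-> v3
  v3 = (0 + 0) | (0 | 0) ⊢ stopped
Trace ⟨cc⟩ through P, begin at {u0}:
  after c @ step 1: {u1, u2}
  after c @ step 2: {u4}
  ✓ P
Trace ⟨cc⟩ through Q, begin at {v0}:
  after c @ step 1: {v1}
  after c @ step 2: ∅  — Q cannot continue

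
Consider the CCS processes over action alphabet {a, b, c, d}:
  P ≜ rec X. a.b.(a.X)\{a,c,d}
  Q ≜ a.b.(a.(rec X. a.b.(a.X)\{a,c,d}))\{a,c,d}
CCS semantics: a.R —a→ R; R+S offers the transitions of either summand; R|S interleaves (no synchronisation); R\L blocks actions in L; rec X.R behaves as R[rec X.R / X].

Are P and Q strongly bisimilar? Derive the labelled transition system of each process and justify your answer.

bisimilar

LTS(P): 3 reachable states
  u0 = rec X. a.b.(a.X)\{a,c,d} has moves -a-> u1
  u1 = b.(a.(rec X. a.b.(a.X)\{a,c,d}))\{a,c,d} has moves -b-> u2
  u2 = (a.(rec X. a.b.(a.X)\{a,c,d}))\{a,c,d} has moves ·
LTS(Q): 3 reachable states
  v0 = a.b.(a.(rec X. a.b.(a.X)\{a,c,d}))\{a,c,d} has moves -a-> v1
  v1 = b.(a.(rec X. a.b.(a.X)\{a,c,d}))\{a,c,d} has moves -b-> v2
  v2 = (a.(rec X. a.b.(a.X)\{a,c,d}))\{a,c,d} has moves ·
Coarsest stable partition (strong bisimilarity classes):
  B0 = {u0, v0}
  B1 = {u1, v1}
  B2 = {u2, v2}
u0 ∈ B0, v0 ∈ B0 → same block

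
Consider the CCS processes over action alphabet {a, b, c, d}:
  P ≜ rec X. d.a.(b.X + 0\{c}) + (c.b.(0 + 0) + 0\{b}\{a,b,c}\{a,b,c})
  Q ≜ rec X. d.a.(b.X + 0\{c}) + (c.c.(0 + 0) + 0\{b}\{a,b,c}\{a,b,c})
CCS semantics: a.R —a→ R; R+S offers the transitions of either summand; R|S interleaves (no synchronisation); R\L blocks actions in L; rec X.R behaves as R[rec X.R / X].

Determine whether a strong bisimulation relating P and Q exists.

P ≁ Q

LTS(P): 5 reachable states
  s0 = rec X. d.a.(b.X + 0\{c}) + (c.b.(0 + 0) + 0\{b}\{a,b,c}\{a,b,c}) ⊢ --c--▸ s1, --d--▸ s2
  s1 = b.(0 + 0) ⊢ --b--▸ s3
  s2 = a.(b.(rec X. d.a.(b.X + 0\{c}) + (c.b.(0 + 0) + 0\{b}\{a,b,c}\{a,b,c})) + 0\{c}) ⊢ --a--▸ s4
  s3 = 0 + 0 ⊢ (no moves)
  s4 = b.(rec X. d.a.(b.X + 0\{c}) + (c.b.(0 + 0) + 0\{b}\{a,b,c}\{a,b,c})) + 0\{c} ⊢ --b--▸ s0
LTS(Q): 5 reachable states
  t0 = rec X. d.a.(b.X + 0\{c}) + (c.c.(0 + 0) + 0\{b}\{a,b,c}\{a,b,c}) ⊢ --c--▸ t1, --d--▸ t2
  t1 = c.(0 + 0) ⊢ --c--▸ t3
  t2 = a.(b.(rec X. d.a.(b.X + 0\{c}) + (c.c.(0 + 0) + 0\{b}\{a,b,c}\{a,b,c})) + 0\{c}) ⊢ --a--▸ t4
  t3 = 0 + 0 ⊢ (no moves)
  t4 = b.(rec X. d.a.(b.X + 0\{c}) + (c.c.(0 + 0) + 0\{b}\{a,b,c}\{a,b,c})) + 0\{c} ⊢ --b--▸ t0
Bisimilarity quotient blocks:
  B0 = {s0}
  B1 = {s1}
  B2 = {s3, t3}
  B3 = {s2}
  B4 = {s4}
  B5 = {t0}
  B6 = {t2}
  B7 = {t4}
  B8 = {t1}
s0 ∈ B0, t0 ∈ B5 → different blocks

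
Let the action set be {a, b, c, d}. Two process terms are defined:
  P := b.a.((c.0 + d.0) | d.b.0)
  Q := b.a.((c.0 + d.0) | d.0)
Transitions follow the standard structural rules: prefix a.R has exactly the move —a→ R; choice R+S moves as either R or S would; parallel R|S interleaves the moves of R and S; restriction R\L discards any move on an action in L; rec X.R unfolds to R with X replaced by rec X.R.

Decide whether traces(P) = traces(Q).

traces(P) ≠ traces(Q) — witness ⟨badb⟩

Reachable graph of P (8 states):
  u0 = b.a.((c.0 + d.0) | d.b.0) :: --b--▸ u1
  u1 = a.((c.0 + d.0) | d.b.0) :: --a--▸ u2
  u2 = (c.0 + d.0) | d.b.0 :: --c--▸ u3, --d--▸ u3, --d--▸ u4
  u3 = 0 | d.b.0 :: --d--▸ u5
  u4 = (c.0 + d.0) | b.0 :: --b--▸ u6, --c--▸ u5, --d--▸ u5
  u5 = 0 | b.0 :: --b--▸ u7
  u6 = (c.0 + d.0) | 0 :: --c--▸ u7, --d--▸ u7
  u7 = 0 | 0 :: ·
Reachable graph of Q (6 states):
  v0 = b.a.((c.0 + d.0) | d.0) :: --b--▸ v1
  v1 = a.((c.0 + d.0) | d.0) :: --a--▸ v2
  v2 = (c.0 + d.0) | d.0 :: --c--▸ v3, --d--▸ v3, --d--▸ v4
  v3 = 0 | d.0 :: --d--▸ v5
  v4 = (c.0 + d.0) | 0 :: --c--▸ v5, --d--▸ v5
  v5 = 0 | 0 :: ·
Trace ⟨badb⟩ through P, begin at {u0}:
  step 1 (b): {u1}
  step 2 (a): {u2}
  step 3 (d): {u3, u4}
  step 4 (b): {u6}
  P completes σ.
Trace ⟨badb⟩ through Q, begin at {v0}:
  step 1 (b): {v1}
  step 2 (a): {v2}
  step 3 (d): {v3, v4}
  step 4 (b): ∅  — Q cannot continue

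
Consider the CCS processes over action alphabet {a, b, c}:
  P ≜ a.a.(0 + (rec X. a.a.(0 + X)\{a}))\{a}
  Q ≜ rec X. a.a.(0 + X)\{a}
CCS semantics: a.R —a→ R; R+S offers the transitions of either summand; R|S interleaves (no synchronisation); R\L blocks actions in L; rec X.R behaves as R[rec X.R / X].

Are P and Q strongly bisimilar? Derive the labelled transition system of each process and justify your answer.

LTS(P): 3 reachable states
  s0 = a.a.(0 + (rec X. a.a.(0 + X)\{a}))\{a} ⊢ --a--▸ s1
  s1 = a.(0 + (rec X. a.a.(0 + X)\{a}))\{a} ⊢ --a--▸ s2
  s2 = (0 + (rec X. a.a.(0 + X)\{a}))\{a} ⊢ stopped
LTS(Q): 3 reachable states
  t0 = rec X. a.a.(0 + X)\{a} ⊢ --a--▸ t1
  t1 = a.(0 + (rec X. a.a.(0 + X)\{a}))\{a} ⊢ --a--▸ t2
  t2 = (0 + (rec X. a.a.(0 + X)\{a}))\{a} ⊢ stopped
Bisimilarity quotient blocks:
  B0 = {s0, t0}
  B1 = {s1, t1}
  B2 = {s2, t2}
s0 ∈ B0, t0 ∈ B0 → same block

YES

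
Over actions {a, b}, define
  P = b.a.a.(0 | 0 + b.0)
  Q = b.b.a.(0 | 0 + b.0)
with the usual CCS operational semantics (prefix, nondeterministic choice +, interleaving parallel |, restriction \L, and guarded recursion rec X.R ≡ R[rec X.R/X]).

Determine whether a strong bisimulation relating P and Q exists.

P's transition system — 5 states:
  s0 = b.a.a.(0 | 0 + b.0) → —b→ s1
  s1 = a.a.(0 | 0 + b.0) → —a→ s2
  s2 = a.(0 | 0 + b.0) → —a→ s3
  s3 = 0 | 0 + b.0 → —b→ s4
  s4 = 0 → stopped
Q's transition system — 5 states:
  t0 = b.b.a.(0 | 0 + b.0) → —b→ t1
  t1 = b.a.(0 | 0 + b.0) → —b→ t2
  t2 = a.(0 | 0 + b.0) → —a→ t3
  t3 = 0 | 0 + b.0 → —b→ t4
  t4 = 0 → stopped
Coarsest stable partition (strong bisimilarity classes):
  B0 = {s0}
  B1 = {s1}
  B2 = {s2, t2}
  B3 = {s3, t3}
  B4 = {s4, t4}
  B5 = {t0}
  B6 = {t1}
s0 ∈ B0, t0 ∈ B5 → different blocks

P ≁ Q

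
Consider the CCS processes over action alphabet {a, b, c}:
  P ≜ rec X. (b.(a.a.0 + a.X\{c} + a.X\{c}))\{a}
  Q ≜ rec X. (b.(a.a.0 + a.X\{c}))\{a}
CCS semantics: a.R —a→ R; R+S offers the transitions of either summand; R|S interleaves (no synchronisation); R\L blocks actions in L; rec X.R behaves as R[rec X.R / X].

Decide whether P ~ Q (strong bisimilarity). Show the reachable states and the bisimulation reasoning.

YES

Reachable graph of P (2 states):
  s0 = rec X. (b.(a.a.0 + a.X\{c} + a.X\{c}))\{a} → --b--▸ s1
  s1 = (a.a.0 + a.(rec X. (b.(a.a.0 + a.X\{c} + a.X\{c}))\{a})\{c} + a.(rec X. (b.(a.a.0 + a.X\{c} + a.X\{c}))\{a})\{c})\{a} → deadlocked
Reachable graph of Q (2 states):
  t0 = rec X. (b.(a.a.0 + a.X\{c}))\{a} → --b--▸ t1
  t1 = (a.a.0 + a.(rec X. (b.(a.a.0 + a.X\{c}))\{a})\{c})\{a} → deadlocked
Partition-refinement fixed point:
  B0 = {s0, t0}
  B1 = {s1, t1}
s0 ∈ B0, t0 ∈ B0 → same block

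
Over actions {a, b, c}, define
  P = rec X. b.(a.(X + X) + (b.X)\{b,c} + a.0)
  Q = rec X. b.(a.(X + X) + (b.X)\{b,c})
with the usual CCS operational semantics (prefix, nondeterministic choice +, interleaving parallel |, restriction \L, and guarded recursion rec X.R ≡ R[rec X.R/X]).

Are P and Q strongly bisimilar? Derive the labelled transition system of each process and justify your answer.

LTS(P): 4 reachable states
  u0 = rec X. b.(a.(X + X) + (b.X)\{b,c} + a.0) ⊢ -b-> u1
  u1 = a.((rec X. b.(a.(X + X) + (b.X)\{b,c} + a.0)) + (rec X. b.(a.(X + X) + (b.X)\{b,c} + a.0))) + (b.(rec X. b.(a.(X + X) + (b.X)\{b,c} + a.0)))\{b,c} + a.0 ⊢ -a-> u2, -a-> u3
  u2 = (rec X. b.(a.(X + X) + (b.X)\{b,c} + a.0)) + (rec X. b.(a.(X + X) + (b.X)\{b,c} + a.0)) ⊢ -b-> u1
  u3 = 0 ⊢ ∅
LTS(Q): 3 reachable states
  v0 = rec X. b.(a.(X + X) + (b.X)\{b,c}) ⊢ -b-> v1
  v1 = a.((rec X. b.(a.(X + X) + (b.X)\{b,c})) + (rec X. b.(a.(X + X) + (b.X)\{b,c}))) + (b.(rec X. b.(a.(X + X) + (b.X)\{b,c})))\{b,c} ⊢ -a-> v2
  v2 = (rec X. b.(a.(X + X) + (b.X)\{b,c})) + (rec X. b.(a.(X + X) + (b.X)\{b,c})) ⊢ -b-> v1
Coarsest stable partition (strong bisimilarity classes):
  B0 = {u0, u2}
  B1 = {u1}
  B2 = {u3}
  B3 = {v0, v2}
  B4 = {v1}
u0 ∈ B0, v0 ∈ B3 → different blocks

NO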